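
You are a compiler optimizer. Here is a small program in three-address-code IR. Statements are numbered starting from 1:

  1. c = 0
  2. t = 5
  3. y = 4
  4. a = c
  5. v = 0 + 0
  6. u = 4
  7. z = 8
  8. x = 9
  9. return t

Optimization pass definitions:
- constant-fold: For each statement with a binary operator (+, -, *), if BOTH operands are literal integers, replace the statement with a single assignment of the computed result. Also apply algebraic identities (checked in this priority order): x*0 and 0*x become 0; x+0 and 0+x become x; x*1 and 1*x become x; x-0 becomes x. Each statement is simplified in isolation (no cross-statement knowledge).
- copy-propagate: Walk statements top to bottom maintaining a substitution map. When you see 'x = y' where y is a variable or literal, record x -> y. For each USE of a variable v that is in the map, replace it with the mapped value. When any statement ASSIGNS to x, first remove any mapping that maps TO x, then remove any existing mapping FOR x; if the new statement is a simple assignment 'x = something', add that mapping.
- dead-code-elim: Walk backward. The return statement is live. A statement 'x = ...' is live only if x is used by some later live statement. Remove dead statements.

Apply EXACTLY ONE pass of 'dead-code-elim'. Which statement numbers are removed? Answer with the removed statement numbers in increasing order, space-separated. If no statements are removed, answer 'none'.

Backward liveness scan:
Stmt 1 'c = 0': DEAD (c not in live set [])
Stmt 2 't = 5': KEEP (t is live); live-in = []
Stmt 3 'y = 4': DEAD (y not in live set ['t'])
Stmt 4 'a = c': DEAD (a not in live set ['t'])
Stmt 5 'v = 0 + 0': DEAD (v not in live set ['t'])
Stmt 6 'u = 4': DEAD (u not in live set ['t'])
Stmt 7 'z = 8': DEAD (z not in live set ['t'])
Stmt 8 'x = 9': DEAD (x not in live set ['t'])
Stmt 9 'return t': KEEP (return); live-in = ['t']
Removed statement numbers: [1, 3, 4, 5, 6, 7, 8]
Surviving IR:
  t = 5
  return t

Answer: 1 3 4 5 6 7 8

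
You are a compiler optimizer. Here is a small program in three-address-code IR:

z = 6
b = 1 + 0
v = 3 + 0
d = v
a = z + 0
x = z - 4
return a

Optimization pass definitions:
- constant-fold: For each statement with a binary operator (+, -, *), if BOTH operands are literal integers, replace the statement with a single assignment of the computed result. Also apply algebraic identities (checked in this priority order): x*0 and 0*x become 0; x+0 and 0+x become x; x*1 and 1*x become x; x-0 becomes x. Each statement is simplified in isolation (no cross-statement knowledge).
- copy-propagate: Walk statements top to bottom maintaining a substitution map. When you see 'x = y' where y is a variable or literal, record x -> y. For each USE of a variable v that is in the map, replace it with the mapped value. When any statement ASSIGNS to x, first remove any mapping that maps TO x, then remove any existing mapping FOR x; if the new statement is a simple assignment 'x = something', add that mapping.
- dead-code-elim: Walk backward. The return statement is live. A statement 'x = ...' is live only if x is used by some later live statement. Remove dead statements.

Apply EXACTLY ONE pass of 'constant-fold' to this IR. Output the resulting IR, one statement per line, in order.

Answer: z = 6
b = 1
v = 3
d = v
a = z
x = z - 4
return a

Derivation:
Applying constant-fold statement-by-statement:
  [1] z = 6  (unchanged)
  [2] b = 1 + 0  -> b = 1
  [3] v = 3 + 0  -> v = 3
  [4] d = v  (unchanged)
  [5] a = z + 0  -> a = z
  [6] x = z - 4  (unchanged)
  [7] return a  (unchanged)
Result (7 stmts):
  z = 6
  b = 1
  v = 3
  d = v
  a = z
  x = z - 4
  return a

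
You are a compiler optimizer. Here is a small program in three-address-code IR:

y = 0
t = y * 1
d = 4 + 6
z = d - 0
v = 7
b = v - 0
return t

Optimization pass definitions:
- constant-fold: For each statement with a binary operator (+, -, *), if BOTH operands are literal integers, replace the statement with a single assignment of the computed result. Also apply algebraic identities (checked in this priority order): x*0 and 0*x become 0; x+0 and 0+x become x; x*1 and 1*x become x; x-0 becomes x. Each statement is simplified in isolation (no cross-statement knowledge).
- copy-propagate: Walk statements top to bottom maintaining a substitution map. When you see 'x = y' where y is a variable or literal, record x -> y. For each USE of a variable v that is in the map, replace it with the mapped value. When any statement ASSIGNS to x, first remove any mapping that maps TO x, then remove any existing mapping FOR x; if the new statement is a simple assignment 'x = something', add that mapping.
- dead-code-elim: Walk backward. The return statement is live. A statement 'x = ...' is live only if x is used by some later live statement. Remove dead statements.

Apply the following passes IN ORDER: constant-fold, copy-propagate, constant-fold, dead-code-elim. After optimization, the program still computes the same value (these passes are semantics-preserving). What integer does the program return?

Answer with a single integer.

Answer: 0

Derivation:
Initial IR:
  y = 0
  t = y * 1
  d = 4 + 6
  z = d - 0
  v = 7
  b = v - 0
  return t
After constant-fold (7 stmts):
  y = 0
  t = y
  d = 10
  z = d
  v = 7
  b = v
  return t
After copy-propagate (7 stmts):
  y = 0
  t = 0
  d = 10
  z = 10
  v = 7
  b = 7
  return 0
After constant-fold (7 stmts):
  y = 0
  t = 0
  d = 10
  z = 10
  v = 7
  b = 7
  return 0
After dead-code-elim (1 stmts):
  return 0
Evaluate:
  y = 0  =>  y = 0
  t = y * 1  =>  t = 0
  d = 4 + 6  =>  d = 10
  z = d - 0  =>  z = 10
  v = 7  =>  v = 7
  b = v - 0  =>  b = 7
  return t = 0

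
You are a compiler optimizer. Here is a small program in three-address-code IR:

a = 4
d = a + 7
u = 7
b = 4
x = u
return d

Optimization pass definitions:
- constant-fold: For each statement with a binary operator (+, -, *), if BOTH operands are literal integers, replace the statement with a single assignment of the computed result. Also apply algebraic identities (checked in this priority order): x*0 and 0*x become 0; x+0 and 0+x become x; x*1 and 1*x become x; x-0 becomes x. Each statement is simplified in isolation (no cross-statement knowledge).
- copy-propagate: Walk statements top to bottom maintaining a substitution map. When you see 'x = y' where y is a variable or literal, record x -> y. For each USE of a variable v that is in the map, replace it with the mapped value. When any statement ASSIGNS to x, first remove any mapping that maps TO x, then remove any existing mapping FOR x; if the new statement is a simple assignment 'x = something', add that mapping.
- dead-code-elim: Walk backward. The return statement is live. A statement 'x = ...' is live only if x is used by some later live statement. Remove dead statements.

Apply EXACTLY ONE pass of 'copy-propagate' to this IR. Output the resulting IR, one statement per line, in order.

Answer: a = 4
d = 4 + 7
u = 7
b = 4
x = 7
return d

Derivation:
Applying copy-propagate statement-by-statement:
  [1] a = 4  (unchanged)
  [2] d = a + 7  -> d = 4 + 7
  [3] u = 7  (unchanged)
  [4] b = 4  (unchanged)
  [5] x = u  -> x = 7
  [6] return d  (unchanged)
Result (6 stmts):
  a = 4
  d = 4 + 7
  u = 7
  b = 4
  x = 7
  return d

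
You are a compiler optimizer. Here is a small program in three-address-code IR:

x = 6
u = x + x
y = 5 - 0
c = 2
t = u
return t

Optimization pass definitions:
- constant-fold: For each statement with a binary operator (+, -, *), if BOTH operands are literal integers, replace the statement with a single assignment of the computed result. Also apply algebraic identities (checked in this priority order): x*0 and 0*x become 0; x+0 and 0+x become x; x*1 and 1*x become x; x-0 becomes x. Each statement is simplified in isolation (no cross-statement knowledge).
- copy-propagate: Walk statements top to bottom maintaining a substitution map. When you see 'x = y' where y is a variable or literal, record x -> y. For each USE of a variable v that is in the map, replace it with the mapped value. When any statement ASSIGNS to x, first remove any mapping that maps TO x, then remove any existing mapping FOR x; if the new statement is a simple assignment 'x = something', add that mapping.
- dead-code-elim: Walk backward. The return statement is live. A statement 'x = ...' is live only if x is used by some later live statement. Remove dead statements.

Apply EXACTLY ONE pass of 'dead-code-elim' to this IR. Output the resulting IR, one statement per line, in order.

Applying dead-code-elim statement-by-statement:
  [6] return t  -> KEEP (return); live=['t']
  [5] t = u  -> KEEP; live=['u']
  [4] c = 2  -> DEAD (c not live)
  [3] y = 5 - 0  -> DEAD (y not live)
  [2] u = x + x  -> KEEP; live=['x']
  [1] x = 6  -> KEEP; live=[]
Result (4 stmts):
  x = 6
  u = x + x
  t = u
  return t

Answer: x = 6
u = x + x
t = u
return t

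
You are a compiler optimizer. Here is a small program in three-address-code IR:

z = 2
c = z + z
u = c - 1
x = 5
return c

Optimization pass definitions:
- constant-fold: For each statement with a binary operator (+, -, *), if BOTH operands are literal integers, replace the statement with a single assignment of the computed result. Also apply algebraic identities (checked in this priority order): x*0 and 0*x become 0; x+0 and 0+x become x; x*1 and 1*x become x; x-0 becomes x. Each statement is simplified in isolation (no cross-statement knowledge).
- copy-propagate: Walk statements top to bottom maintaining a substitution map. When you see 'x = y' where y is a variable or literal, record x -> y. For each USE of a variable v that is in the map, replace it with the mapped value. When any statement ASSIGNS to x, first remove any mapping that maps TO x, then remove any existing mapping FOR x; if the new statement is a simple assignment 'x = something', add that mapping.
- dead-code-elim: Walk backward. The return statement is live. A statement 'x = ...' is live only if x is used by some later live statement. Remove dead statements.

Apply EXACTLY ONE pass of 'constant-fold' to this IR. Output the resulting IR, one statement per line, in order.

Answer: z = 2
c = z + z
u = c - 1
x = 5
return c

Derivation:
Applying constant-fold statement-by-statement:
  [1] z = 2  (unchanged)
  [2] c = z + z  (unchanged)
  [3] u = c - 1  (unchanged)
  [4] x = 5  (unchanged)
  [5] return c  (unchanged)
Result (5 stmts):
  z = 2
  c = z + z
  u = c - 1
  x = 5
  return c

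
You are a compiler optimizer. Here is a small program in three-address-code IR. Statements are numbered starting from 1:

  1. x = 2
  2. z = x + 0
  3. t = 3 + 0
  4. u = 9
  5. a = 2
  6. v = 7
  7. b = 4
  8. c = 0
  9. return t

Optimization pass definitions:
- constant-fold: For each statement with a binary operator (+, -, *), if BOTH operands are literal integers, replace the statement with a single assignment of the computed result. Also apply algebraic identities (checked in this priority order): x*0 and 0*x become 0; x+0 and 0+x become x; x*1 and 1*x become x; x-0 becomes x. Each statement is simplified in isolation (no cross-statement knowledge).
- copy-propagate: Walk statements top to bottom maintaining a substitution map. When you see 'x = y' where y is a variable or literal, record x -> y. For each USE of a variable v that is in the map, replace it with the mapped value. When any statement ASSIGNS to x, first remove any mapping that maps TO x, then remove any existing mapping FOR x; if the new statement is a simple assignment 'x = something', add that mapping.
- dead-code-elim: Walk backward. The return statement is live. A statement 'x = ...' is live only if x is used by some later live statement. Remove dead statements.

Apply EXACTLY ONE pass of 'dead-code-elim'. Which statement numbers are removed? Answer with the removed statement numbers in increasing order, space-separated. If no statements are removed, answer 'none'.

Backward liveness scan:
Stmt 1 'x = 2': DEAD (x not in live set [])
Stmt 2 'z = x + 0': DEAD (z not in live set [])
Stmt 3 't = 3 + 0': KEEP (t is live); live-in = []
Stmt 4 'u = 9': DEAD (u not in live set ['t'])
Stmt 5 'a = 2': DEAD (a not in live set ['t'])
Stmt 6 'v = 7': DEAD (v not in live set ['t'])
Stmt 7 'b = 4': DEAD (b not in live set ['t'])
Stmt 8 'c = 0': DEAD (c not in live set ['t'])
Stmt 9 'return t': KEEP (return); live-in = ['t']
Removed statement numbers: [1, 2, 4, 5, 6, 7, 8]
Surviving IR:
  t = 3 + 0
  return t

Answer: 1 2 4 5 6 7 8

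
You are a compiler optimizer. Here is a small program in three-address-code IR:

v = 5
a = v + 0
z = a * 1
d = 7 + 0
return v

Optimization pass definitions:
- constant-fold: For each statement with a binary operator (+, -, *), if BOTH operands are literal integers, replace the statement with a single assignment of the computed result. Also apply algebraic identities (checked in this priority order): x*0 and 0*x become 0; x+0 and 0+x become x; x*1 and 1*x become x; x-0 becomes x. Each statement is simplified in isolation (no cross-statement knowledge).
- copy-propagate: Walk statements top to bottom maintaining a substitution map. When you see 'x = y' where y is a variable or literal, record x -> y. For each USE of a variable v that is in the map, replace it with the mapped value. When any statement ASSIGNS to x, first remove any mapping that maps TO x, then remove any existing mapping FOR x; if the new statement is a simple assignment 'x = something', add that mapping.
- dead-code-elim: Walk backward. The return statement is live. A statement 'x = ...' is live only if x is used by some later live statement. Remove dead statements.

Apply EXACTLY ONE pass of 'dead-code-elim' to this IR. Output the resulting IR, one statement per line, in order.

Applying dead-code-elim statement-by-statement:
  [5] return v  -> KEEP (return); live=['v']
  [4] d = 7 + 0  -> DEAD (d not live)
  [3] z = a * 1  -> DEAD (z not live)
  [2] a = v + 0  -> DEAD (a not live)
  [1] v = 5  -> KEEP; live=[]
Result (2 stmts):
  v = 5
  return v

Answer: v = 5
return v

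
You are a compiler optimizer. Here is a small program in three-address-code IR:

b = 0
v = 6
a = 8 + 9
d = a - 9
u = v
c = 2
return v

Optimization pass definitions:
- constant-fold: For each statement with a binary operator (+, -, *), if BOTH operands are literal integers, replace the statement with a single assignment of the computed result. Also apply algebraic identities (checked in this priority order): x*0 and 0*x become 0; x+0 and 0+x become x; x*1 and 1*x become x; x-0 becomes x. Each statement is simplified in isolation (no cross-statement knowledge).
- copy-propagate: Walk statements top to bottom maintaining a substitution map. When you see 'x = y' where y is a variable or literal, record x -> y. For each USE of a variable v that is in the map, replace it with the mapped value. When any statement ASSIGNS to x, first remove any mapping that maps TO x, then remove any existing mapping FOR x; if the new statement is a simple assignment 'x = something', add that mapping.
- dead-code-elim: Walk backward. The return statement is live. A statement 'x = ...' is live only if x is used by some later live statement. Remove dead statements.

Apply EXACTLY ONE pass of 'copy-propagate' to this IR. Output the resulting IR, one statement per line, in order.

Answer: b = 0
v = 6
a = 8 + 9
d = a - 9
u = 6
c = 2
return 6

Derivation:
Applying copy-propagate statement-by-statement:
  [1] b = 0  (unchanged)
  [2] v = 6  (unchanged)
  [3] a = 8 + 9  (unchanged)
  [4] d = a - 9  (unchanged)
  [5] u = v  -> u = 6
  [6] c = 2  (unchanged)
  [7] return v  -> return 6
Result (7 stmts):
  b = 0
  v = 6
  a = 8 + 9
  d = a - 9
  u = 6
  c = 2
  return 6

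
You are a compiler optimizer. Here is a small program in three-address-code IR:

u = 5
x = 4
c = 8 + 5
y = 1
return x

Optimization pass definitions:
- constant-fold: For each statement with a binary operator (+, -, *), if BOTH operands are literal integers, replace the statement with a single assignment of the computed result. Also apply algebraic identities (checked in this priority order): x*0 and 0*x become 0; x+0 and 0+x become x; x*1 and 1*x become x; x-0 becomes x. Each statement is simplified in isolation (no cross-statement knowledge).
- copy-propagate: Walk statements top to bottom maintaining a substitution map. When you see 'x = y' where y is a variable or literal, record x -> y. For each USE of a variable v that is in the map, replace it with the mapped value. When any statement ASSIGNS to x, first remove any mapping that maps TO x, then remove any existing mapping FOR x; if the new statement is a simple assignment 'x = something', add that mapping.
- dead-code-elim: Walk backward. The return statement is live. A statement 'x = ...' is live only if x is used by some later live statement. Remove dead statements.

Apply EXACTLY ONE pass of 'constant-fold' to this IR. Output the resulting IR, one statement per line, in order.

Answer: u = 5
x = 4
c = 13
y = 1
return x

Derivation:
Applying constant-fold statement-by-statement:
  [1] u = 5  (unchanged)
  [2] x = 4  (unchanged)
  [3] c = 8 + 5  -> c = 13
  [4] y = 1  (unchanged)
  [5] return x  (unchanged)
Result (5 stmts):
  u = 5
  x = 4
  c = 13
  y = 1
  return x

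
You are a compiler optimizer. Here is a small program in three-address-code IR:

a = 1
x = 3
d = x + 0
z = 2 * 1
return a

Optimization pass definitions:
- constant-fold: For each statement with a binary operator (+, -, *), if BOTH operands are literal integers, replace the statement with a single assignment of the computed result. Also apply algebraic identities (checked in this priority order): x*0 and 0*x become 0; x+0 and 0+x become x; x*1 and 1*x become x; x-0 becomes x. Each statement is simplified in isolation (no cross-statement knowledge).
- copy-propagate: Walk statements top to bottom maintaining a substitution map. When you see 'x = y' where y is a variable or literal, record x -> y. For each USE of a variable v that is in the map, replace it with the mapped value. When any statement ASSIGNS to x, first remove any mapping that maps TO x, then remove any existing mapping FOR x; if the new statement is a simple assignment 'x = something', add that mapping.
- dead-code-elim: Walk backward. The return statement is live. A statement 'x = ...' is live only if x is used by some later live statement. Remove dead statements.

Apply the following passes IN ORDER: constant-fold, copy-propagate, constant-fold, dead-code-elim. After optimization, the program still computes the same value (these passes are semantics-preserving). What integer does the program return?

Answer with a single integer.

Initial IR:
  a = 1
  x = 3
  d = x + 0
  z = 2 * 1
  return a
After constant-fold (5 stmts):
  a = 1
  x = 3
  d = x
  z = 2
  return a
After copy-propagate (5 stmts):
  a = 1
  x = 3
  d = 3
  z = 2
  return 1
After constant-fold (5 stmts):
  a = 1
  x = 3
  d = 3
  z = 2
  return 1
After dead-code-elim (1 stmts):
  return 1
Evaluate:
  a = 1  =>  a = 1
  x = 3  =>  x = 3
  d = x + 0  =>  d = 3
  z = 2 * 1  =>  z = 2
  return a = 1

Answer: 1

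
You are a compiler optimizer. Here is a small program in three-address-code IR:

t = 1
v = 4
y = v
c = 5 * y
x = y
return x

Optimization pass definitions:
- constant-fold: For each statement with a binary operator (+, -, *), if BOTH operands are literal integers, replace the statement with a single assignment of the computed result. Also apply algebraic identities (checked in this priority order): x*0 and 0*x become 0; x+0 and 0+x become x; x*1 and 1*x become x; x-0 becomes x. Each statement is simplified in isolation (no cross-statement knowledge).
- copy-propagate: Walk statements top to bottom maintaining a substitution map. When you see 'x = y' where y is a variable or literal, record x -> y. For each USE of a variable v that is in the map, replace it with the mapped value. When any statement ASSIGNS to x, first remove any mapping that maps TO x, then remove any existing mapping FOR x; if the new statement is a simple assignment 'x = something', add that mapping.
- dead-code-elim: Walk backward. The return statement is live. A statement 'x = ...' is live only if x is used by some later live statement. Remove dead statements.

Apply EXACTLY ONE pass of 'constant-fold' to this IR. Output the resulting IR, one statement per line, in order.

Answer: t = 1
v = 4
y = v
c = 5 * y
x = y
return x

Derivation:
Applying constant-fold statement-by-statement:
  [1] t = 1  (unchanged)
  [2] v = 4  (unchanged)
  [3] y = v  (unchanged)
  [4] c = 5 * y  (unchanged)
  [5] x = y  (unchanged)
  [6] return x  (unchanged)
Result (6 stmts):
  t = 1
  v = 4
  y = v
  c = 5 * y
  x = y
  return x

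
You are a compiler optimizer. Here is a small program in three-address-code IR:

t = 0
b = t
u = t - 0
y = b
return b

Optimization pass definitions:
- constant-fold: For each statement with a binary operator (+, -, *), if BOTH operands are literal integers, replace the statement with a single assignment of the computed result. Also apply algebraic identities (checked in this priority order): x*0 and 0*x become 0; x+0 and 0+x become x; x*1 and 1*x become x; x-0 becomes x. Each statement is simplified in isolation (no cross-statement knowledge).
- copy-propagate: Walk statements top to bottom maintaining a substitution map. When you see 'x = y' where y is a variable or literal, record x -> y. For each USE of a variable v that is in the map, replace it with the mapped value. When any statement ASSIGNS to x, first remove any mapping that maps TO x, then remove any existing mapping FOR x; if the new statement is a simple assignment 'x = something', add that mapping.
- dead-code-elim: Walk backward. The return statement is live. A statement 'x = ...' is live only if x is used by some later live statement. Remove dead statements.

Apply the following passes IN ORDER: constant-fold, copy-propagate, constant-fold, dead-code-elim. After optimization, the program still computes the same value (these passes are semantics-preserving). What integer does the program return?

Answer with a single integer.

Initial IR:
  t = 0
  b = t
  u = t - 0
  y = b
  return b
After constant-fold (5 stmts):
  t = 0
  b = t
  u = t
  y = b
  return b
After copy-propagate (5 stmts):
  t = 0
  b = 0
  u = 0
  y = 0
  return 0
After constant-fold (5 stmts):
  t = 0
  b = 0
  u = 0
  y = 0
  return 0
After dead-code-elim (1 stmts):
  return 0
Evaluate:
  t = 0  =>  t = 0
  b = t  =>  b = 0
  u = t - 0  =>  u = 0
  y = b  =>  y = 0
  return b = 0

Answer: 0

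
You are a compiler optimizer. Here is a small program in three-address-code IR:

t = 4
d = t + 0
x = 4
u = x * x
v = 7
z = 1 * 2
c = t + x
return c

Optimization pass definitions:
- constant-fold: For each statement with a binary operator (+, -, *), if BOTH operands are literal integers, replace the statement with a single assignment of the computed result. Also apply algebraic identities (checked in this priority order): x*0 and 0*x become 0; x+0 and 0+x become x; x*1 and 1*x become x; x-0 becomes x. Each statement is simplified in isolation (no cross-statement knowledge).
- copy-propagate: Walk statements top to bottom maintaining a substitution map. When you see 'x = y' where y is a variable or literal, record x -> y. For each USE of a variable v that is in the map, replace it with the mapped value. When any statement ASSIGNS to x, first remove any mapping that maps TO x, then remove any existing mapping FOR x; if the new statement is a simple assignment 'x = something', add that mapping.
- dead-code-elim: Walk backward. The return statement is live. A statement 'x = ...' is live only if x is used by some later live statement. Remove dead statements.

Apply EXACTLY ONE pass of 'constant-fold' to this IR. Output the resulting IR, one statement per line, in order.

Applying constant-fold statement-by-statement:
  [1] t = 4  (unchanged)
  [2] d = t + 0  -> d = t
  [3] x = 4  (unchanged)
  [4] u = x * x  (unchanged)
  [5] v = 7  (unchanged)
  [6] z = 1 * 2  -> z = 2
  [7] c = t + x  (unchanged)
  [8] return c  (unchanged)
Result (8 stmts):
  t = 4
  d = t
  x = 4
  u = x * x
  v = 7
  z = 2
  c = t + x
  return c

Answer: t = 4
d = t
x = 4
u = x * x
v = 7
z = 2
c = t + x
return c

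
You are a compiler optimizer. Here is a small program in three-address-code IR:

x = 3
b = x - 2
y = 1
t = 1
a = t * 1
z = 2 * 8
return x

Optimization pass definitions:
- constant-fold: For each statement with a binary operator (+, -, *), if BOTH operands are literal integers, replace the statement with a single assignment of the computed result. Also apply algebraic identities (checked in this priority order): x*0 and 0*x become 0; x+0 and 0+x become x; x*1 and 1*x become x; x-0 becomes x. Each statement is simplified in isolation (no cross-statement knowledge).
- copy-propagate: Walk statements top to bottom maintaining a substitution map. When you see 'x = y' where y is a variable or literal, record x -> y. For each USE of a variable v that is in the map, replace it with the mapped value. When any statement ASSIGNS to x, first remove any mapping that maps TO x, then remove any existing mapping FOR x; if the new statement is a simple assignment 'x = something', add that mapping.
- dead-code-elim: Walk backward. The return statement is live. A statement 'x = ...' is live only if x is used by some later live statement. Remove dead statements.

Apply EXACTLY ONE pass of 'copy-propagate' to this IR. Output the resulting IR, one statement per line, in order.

Applying copy-propagate statement-by-statement:
  [1] x = 3  (unchanged)
  [2] b = x - 2  -> b = 3 - 2
  [3] y = 1  (unchanged)
  [4] t = 1  (unchanged)
  [5] a = t * 1  -> a = 1 * 1
  [6] z = 2 * 8  (unchanged)
  [7] return x  -> return 3
Result (7 stmts):
  x = 3
  b = 3 - 2
  y = 1
  t = 1
  a = 1 * 1
  z = 2 * 8
  return 3

Answer: x = 3
b = 3 - 2
y = 1
t = 1
a = 1 * 1
z = 2 * 8
return 3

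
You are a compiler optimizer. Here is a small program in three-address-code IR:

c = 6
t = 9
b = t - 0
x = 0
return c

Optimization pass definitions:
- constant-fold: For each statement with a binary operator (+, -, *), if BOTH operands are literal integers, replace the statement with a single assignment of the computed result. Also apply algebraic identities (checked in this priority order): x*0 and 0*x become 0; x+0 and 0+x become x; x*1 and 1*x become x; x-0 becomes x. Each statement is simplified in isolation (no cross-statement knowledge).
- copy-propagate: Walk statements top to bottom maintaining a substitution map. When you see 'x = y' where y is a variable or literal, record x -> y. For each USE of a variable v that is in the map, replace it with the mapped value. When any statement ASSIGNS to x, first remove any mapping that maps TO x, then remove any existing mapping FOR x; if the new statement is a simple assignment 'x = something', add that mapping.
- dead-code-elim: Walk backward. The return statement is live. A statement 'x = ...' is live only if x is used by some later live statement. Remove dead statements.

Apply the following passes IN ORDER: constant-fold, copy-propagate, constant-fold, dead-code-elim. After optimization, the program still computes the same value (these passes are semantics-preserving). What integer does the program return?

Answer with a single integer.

Answer: 6

Derivation:
Initial IR:
  c = 6
  t = 9
  b = t - 0
  x = 0
  return c
After constant-fold (5 stmts):
  c = 6
  t = 9
  b = t
  x = 0
  return c
After copy-propagate (5 stmts):
  c = 6
  t = 9
  b = 9
  x = 0
  return 6
After constant-fold (5 stmts):
  c = 6
  t = 9
  b = 9
  x = 0
  return 6
After dead-code-elim (1 stmts):
  return 6
Evaluate:
  c = 6  =>  c = 6
  t = 9  =>  t = 9
  b = t - 0  =>  b = 9
  x = 0  =>  x = 0
  return c = 6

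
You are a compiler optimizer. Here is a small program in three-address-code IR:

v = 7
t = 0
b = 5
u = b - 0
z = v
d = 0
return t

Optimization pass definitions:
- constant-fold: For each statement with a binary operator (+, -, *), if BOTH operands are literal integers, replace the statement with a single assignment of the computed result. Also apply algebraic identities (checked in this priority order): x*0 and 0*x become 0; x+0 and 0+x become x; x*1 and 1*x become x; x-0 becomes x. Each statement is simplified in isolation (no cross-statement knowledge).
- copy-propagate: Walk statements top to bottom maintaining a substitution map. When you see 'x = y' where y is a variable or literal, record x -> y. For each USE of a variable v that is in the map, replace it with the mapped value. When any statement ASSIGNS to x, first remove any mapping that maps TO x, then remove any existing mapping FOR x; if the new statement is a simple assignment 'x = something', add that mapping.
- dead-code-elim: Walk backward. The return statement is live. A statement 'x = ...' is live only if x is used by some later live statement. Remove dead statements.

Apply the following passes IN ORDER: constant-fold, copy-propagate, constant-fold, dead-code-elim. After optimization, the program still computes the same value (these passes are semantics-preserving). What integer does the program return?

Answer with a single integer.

Answer: 0

Derivation:
Initial IR:
  v = 7
  t = 0
  b = 5
  u = b - 0
  z = v
  d = 0
  return t
After constant-fold (7 stmts):
  v = 7
  t = 0
  b = 5
  u = b
  z = v
  d = 0
  return t
After copy-propagate (7 stmts):
  v = 7
  t = 0
  b = 5
  u = 5
  z = 7
  d = 0
  return 0
After constant-fold (7 stmts):
  v = 7
  t = 0
  b = 5
  u = 5
  z = 7
  d = 0
  return 0
After dead-code-elim (1 stmts):
  return 0
Evaluate:
  v = 7  =>  v = 7
  t = 0  =>  t = 0
  b = 5  =>  b = 5
  u = b - 0  =>  u = 5
  z = v  =>  z = 7
  d = 0  =>  d = 0
  return t = 0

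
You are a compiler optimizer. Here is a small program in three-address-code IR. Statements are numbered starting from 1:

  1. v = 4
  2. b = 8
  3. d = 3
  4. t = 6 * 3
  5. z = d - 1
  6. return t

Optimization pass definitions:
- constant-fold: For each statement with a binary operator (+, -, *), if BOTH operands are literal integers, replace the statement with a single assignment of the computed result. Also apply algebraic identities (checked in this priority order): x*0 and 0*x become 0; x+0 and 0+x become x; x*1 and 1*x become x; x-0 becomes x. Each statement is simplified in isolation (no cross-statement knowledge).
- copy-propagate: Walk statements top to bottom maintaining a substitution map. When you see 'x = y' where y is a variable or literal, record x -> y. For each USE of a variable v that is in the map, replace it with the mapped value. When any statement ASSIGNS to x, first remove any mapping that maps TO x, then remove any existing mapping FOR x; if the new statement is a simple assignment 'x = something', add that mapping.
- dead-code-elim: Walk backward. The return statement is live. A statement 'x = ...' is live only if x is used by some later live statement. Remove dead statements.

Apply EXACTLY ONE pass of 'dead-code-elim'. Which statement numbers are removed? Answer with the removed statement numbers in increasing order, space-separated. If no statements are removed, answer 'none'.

Backward liveness scan:
Stmt 1 'v = 4': DEAD (v not in live set [])
Stmt 2 'b = 8': DEAD (b not in live set [])
Stmt 3 'd = 3': DEAD (d not in live set [])
Stmt 4 't = 6 * 3': KEEP (t is live); live-in = []
Stmt 5 'z = d - 1': DEAD (z not in live set ['t'])
Stmt 6 'return t': KEEP (return); live-in = ['t']
Removed statement numbers: [1, 2, 3, 5]
Surviving IR:
  t = 6 * 3
  return t

Answer: 1 2 3 5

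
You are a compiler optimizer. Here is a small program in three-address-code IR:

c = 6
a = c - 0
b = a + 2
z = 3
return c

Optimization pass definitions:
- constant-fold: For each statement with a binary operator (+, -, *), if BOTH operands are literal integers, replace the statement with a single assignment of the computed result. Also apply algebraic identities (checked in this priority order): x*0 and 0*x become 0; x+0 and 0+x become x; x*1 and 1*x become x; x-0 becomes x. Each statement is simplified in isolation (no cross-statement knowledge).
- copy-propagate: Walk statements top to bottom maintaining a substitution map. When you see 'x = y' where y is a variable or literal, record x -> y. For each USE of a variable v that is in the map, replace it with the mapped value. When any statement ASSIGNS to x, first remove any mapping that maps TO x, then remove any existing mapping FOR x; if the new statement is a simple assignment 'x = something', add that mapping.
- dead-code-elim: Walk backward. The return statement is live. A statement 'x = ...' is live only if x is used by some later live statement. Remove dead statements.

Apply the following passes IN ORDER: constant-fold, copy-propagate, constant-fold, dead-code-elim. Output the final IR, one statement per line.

Answer: return 6

Derivation:
Initial IR:
  c = 6
  a = c - 0
  b = a + 2
  z = 3
  return c
After constant-fold (5 stmts):
  c = 6
  a = c
  b = a + 2
  z = 3
  return c
After copy-propagate (5 stmts):
  c = 6
  a = 6
  b = 6 + 2
  z = 3
  return 6
After constant-fold (5 stmts):
  c = 6
  a = 6
  b = 8
  z = 3
  return 6
After dead-code-elim (1 stmts):
  return 6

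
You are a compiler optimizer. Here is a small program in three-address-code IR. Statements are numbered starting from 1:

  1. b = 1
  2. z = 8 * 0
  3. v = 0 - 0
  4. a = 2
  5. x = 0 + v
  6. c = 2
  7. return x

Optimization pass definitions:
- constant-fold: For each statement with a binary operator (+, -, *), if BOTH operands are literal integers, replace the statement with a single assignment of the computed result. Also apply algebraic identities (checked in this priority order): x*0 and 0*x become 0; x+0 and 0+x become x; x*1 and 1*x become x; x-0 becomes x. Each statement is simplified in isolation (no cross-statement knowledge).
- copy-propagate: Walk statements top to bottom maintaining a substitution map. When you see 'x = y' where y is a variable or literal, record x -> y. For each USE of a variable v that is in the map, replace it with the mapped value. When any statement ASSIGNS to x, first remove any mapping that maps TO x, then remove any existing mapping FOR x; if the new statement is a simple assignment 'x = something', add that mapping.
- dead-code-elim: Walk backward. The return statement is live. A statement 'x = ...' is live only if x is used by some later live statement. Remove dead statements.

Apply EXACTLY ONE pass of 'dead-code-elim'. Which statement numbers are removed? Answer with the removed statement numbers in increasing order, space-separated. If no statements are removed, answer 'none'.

Backward liveness scan:
Stmt 1 'b = 1': DEAD (b not in live set [])
Stmt 2 'z = 8 * 0': DEAD (z not in live set [])
Stmt 3 'v = 0 - 0': KEEP (v is live); live-in = []
Stmt 4 'a = 2': DEAD (a not in live set ['v'])
Stmt 5 'x = 0 + v': KEEP (x is live); live-in = ['v']
Stmt 6 'c = 2': DEAD (c not in live set ['x'])
Stmt 7 'return x': KEEP (return); live-in = ['x']
Removed statement numbers: [1, 2, 4, 6]
Surviving IR:
  v = 0 - 0
  x = 0 + v
  return x

Answer: 1 2 4 6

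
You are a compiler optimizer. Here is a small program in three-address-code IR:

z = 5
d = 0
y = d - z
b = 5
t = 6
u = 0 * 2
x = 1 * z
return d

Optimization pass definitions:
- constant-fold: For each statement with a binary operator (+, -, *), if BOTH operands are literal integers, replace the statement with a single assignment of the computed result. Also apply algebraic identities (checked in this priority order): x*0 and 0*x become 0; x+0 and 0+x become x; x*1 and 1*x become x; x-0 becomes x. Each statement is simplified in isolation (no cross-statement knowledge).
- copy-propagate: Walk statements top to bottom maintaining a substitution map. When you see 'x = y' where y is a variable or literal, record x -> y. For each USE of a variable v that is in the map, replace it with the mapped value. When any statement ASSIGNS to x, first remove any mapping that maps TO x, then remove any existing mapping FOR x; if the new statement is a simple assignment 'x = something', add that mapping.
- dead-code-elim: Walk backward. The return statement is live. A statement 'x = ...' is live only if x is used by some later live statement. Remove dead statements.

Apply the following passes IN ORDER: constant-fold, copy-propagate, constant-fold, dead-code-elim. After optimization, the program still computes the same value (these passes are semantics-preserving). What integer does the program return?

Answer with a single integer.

Answer: 0

Derivation:
Initial IR:
  z = 5
  d = 0
  y = d - z
  b = 5
  t = 6
  u = 0 * 2
  x = 1 * z
  return d
After constant-fold (8 stmts):
  z = 5
  d = 0
  y = d - z
  b = 5
  t = 6
  u = 0
  x = z
  return d
After copy-propagate (8 stmts):
  z = 5
  d = 0
  y = 0 - 5
  b = 5
  t = 6
  u = 0
  x = 5
  return 0
After constant-fold (8 stmts):
  z = 5
  d = 0
  y = -5
  b = 5
  t = 6
  u = 0
  x = 5
  return 0
After dead-code-elim (1 stmts):
  return 0
Evaluate:
  z = 5  =>  z = 5
  d = 0  =>  d = 0
  y = d - z  =>  y = -5
  b = 5  =>  b = 5
  t = 6  =>  t = 6
  u = 0 * 2  =>  u = 0
  x = 1 * z  =>  x = 5
  return d = 0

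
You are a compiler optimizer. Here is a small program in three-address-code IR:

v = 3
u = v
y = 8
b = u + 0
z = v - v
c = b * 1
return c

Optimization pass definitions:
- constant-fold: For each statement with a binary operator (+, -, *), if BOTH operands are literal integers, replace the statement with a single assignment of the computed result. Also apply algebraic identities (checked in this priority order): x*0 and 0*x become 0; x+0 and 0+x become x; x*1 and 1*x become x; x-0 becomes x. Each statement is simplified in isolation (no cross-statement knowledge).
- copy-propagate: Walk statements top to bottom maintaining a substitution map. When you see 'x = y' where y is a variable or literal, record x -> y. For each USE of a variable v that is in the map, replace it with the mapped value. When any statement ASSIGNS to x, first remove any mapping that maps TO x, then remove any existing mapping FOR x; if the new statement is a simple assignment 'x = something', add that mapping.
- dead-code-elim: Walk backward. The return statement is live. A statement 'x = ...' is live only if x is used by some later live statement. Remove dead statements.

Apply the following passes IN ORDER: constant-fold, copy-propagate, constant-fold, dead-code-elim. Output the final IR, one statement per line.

Answer: return 3

Derivation:
Initial IR:
  v = 3
  u = v
  y = 8
  b = u + 0
  z = v - v
  c = b * 1
  return c
After constant-fold (7 stmts):
  v = 3
  u = v
  y = 8
  b = u
  z = v - v
  c = b
  return c
After copy-propagate (7 stmts):
  v = 3
  u = 3
  y = 8
  b = 3
  z = 3 - 3
  c = 3
  return 3
After constant-fold (7 stmts):
  v = 3
  u = 3
  y = 8
  b = 3
  z = 0
  c = 3
  return 3
After dead-code-elim (1 stmts):
  return 3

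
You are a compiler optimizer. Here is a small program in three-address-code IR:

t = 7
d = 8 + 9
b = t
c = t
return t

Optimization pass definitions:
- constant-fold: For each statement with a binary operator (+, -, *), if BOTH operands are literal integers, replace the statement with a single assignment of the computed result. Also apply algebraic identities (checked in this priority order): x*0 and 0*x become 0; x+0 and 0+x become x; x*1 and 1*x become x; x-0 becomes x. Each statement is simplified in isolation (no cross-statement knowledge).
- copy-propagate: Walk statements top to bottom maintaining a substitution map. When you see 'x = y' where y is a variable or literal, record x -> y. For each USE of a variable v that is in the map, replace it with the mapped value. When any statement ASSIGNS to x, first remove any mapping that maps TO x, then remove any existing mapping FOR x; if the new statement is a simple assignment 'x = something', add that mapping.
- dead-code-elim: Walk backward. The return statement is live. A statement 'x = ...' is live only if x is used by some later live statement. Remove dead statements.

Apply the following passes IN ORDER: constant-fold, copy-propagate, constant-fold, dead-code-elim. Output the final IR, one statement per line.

Answer: return 7

Derivation:
Initial IR:
  t = 7
  d = 8 + 9
  b = t
  c = t
  return t
After constant-fold (5 stmts):
  t = 7
  d = 17
  b = t
  c = t
  return t
After copy-propagate (5 stmts):
  t = 7
  d = 17
  b = 7
  c = 7
  return 7
After constant-fold (5 stmts):
  t = 7
  d = 17
  b = 7
  c = 7
  return 7
After dead-code-elim (1 stmts):
  return 7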